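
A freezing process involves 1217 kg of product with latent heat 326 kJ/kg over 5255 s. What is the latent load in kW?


Q_lat = m * h_fg / t
Q_lat = 1217 * 326 / 5255
Q_lat = 75.5 kW

75.5


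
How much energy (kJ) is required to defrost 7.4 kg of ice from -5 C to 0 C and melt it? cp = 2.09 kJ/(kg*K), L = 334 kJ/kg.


Sensible heat = cp * dT = 2.09 * 5 = 10.45 kJ/kg
Total per kg = 10.45 + 334 = 344.45 kJ/kg
Q = m * total = 7.4 * 344.45
Q = 2548.9 kJ

2548.9


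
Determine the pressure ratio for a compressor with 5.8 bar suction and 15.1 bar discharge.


PR = P_high / P_low
PR = 15.1 / 5.8
PR = 2.603

2.603


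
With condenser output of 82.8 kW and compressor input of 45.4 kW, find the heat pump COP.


COP_hp = Q_cond / W
COP_hp = 82.8 / 45.4
COP_hp = 1.824

1.824


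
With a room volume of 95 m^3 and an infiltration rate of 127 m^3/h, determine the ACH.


ACH = flow / volume
ACH = 127 / 95
ACH = 1.337

1.337


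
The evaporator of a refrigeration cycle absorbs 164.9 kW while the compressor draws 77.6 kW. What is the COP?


COP = Q_evap / W
COP = 164.9 / 77.6
COP = 2.125

2.125


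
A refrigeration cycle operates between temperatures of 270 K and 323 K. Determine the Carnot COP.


dT = 323 - 270 = 53 K
COP_carnot = T_cold / dT = 270 / 53
COP_carnot = 5.094

5.094


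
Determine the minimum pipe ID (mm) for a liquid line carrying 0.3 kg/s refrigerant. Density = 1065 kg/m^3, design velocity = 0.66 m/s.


A = m_dot / (rho * v) = 0.3 / (1065 * 0.66) = 0.0004268032437 m^2
d = sqrt(4*A/pi) * 1000
d = 23.3 mm

23.3


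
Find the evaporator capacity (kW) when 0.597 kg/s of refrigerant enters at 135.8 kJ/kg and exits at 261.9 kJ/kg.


dh = 261.9 - 135.8 = 126.1 kJ/kg
Q_evap = m_dot * dh = 0.597 * 126.1
Q_evap = 75.28 kW

75.28


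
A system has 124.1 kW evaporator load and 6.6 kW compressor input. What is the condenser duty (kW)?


Q_cond = Q_evap + W
Q_cond = 124.1 + 6.6
Q_cond = 130.7 kW

130.7


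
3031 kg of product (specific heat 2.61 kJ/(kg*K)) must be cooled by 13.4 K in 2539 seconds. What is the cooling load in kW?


Q = m * cp * dT / t
Q = 3031 * 2.61 * 13.4 / 2539
Q = 41.751 kW

41.751


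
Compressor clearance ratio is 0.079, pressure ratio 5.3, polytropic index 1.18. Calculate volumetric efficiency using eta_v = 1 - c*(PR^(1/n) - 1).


PR^(1/n) = 5.3^(1/1.18) = 4.10953903
eta_v = 1 - 0.079 * (4.10953903 - 1)
eta_v = 0.7543

0.7543


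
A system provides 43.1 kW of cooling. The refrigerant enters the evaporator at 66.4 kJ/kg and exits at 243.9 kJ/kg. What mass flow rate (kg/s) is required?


dh = 243.9 - 66.4 = 177.5 kJ/kg
m_dot = Q / dh = 43.1 / 177.5 = 0.2428 kg/s

0.2428


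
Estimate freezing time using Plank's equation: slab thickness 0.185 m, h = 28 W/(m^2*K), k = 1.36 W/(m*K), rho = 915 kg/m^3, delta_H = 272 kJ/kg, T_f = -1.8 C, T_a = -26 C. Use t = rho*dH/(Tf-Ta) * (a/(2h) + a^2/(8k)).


dT = -1.8 - (-26) = 24.2 K
term1 = a/(2h) = 0.185/(2*28) = 0.003303571429
term2 = a^2/(8k) = 0.185^2/(8*1.36) = 0.003145680147
t = rho*dH*1000/dT * (term1 + term2)
t = 915*272*1000/24.2 * (0.003303571429 + 0.003145680147)
t = 66326 s

66326


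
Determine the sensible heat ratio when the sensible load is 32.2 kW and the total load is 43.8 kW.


SHR = Q_sensible / Q_total
SHR = 32.2 / 43.8
SHR = 0.735

0.735


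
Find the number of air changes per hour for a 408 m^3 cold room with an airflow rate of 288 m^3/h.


ACH = flow / volume
ACH = 288 / 408
ACH = 0.706

0.706


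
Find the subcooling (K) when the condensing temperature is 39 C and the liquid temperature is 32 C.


Subcooling = T_cond - T_liquid
Subcooling = 39 - 32
Subcooling = 7 K

7


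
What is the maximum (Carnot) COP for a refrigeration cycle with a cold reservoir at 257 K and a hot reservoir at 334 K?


dT = 334 - 257 = 77 K
COP_carnot = T_cold / dT = 257 / 77
COP_carnot = 3.338

3.338


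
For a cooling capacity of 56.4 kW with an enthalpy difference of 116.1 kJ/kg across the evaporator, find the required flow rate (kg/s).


m_dot = Q / dh
m_dot = 56.4 / 116.1
m_dot = 0.4858 kg/s

0.4858


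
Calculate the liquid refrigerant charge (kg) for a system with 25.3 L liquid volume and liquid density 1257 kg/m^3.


Charge = V * rho / 1000
Charge = 25.3 * 1257 / 1000
Charge = 31.8 kg

31.8


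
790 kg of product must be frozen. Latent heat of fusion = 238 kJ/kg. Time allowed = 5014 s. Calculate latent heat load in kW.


Q_lat = m * h_fg / t
Q_lat = 790 * 238 / 5014
Q_lat = 37.5 kW

37.5


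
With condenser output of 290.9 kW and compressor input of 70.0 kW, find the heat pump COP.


COP_hp = Q_cond / W
COP_hp = 290.9 / 70.0
COP_hp = 4.156

4.156


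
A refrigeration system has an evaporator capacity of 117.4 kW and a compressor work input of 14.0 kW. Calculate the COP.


COP = Q_evap / W
COP = 117.4 / 14.0
COP = 8.386

8.386


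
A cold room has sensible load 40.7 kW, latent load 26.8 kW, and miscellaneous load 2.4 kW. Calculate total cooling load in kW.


Q_total = Q_s + Q_l + Q_misc
Q_total = 40.7 + 26.8 + 2.4
Q_total = 69.9 kW

69.9


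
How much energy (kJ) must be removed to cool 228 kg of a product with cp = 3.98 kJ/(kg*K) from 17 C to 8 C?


dT = 17 - (8) = 9 K
Q = m * cp * dT = 228 * 3.98 * 9
Q = 8167 kJ

8167


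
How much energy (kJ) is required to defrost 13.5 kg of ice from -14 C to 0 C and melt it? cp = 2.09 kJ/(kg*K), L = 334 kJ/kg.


Sensible heat = cp * dT = 2.09 * 14 = 29.26 kJ/kg
Total per kg = 29.26 + 334 = 363.26 kJ/kg
Q = m * total = 13.5 * 363.26
Q = 4904.0 kJ

4904.0


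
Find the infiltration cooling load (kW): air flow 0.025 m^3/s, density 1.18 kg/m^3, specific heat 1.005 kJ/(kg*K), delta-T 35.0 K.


Q = V_dot * rho * cp * dT
Q = 0.025 * 1.18 * 1.005 * 35.0
Q = 1.038 kW

1.038


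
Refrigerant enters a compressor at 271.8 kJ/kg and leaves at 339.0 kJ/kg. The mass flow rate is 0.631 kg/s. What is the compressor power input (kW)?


dh = 339.0 - 271.8 = 67.2 kJ/kg
W = m_dot * dh = 0.631 * 67.2 = 42.4 kW

42.4


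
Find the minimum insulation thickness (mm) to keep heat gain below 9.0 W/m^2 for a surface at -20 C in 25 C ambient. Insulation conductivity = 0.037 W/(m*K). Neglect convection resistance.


dT = 25 - (-20) = 45 K
thickness = k * dT / q_max * 1000
thickness = 0.037 * 45 / 9.0 * 1000
thickness = 185.0 mm

185.0


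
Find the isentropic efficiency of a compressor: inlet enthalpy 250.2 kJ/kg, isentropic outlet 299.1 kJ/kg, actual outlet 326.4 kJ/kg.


dh_ideal = 299.1 - 250.2 = 48.9 kJ/kg
dh_actual = 326.4 - 250.2 = 76.2 kJ/kg
eta_s = dh_ideal / dh_actual = 48.9 / 76.2
eta_s = 0.6417

0.6417


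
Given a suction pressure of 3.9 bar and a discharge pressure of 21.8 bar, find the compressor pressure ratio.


PR = P_high / P_low
PR = 21.8 / 3.9
PR = 5.59

5.59


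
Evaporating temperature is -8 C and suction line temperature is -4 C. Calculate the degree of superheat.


Superheat = T_suction - T_evap
Superheat = -4 - (-8)
Superheat = 4 K

4


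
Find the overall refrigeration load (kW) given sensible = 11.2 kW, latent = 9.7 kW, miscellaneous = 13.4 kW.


Q_total = Q_s + Q_l + Q_misc
Q_total = 11.2 + 9.7 + 13.4
Q_total = 34.3 kW

34.3


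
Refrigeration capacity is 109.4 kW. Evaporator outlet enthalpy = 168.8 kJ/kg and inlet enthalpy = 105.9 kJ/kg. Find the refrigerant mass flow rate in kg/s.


dh = 168.8 - 105.9 = 62.9 kJ/kg
m_dot = Q / dh = 109.4 / 62.9 = 1.7393 kg/s

1.7393


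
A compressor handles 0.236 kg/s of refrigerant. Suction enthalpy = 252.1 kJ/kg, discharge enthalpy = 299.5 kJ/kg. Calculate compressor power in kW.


dh = 299.5 - 252.1 = 47.4 kJ/kg
W = m_dot * dh = 0.236 * 47.4 = 11.19 kW

11.19


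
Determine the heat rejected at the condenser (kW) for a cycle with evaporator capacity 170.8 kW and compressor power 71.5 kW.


Q_cond = Q_evap + W
Q_cond = 170.8 + 71.5
Q_cond = 242.3 kW

242.3


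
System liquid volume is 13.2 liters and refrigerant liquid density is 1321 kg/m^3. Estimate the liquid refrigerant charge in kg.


Charge = V * rho / 1000
Charge = 13.2 * 1321 / 1000
Charge = 17.44 kg

17.44


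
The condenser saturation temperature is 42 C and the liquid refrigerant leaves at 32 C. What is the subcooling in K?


Subcooling = T_cond - T_liquid
Subcooling = 42 - 32
Subcooling = 10 K

10


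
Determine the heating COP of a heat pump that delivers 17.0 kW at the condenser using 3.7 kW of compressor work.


COP_hp = Q_cond / W
COP_hp = 17.0 / 3.7
COP_hp = 4.595

4.595


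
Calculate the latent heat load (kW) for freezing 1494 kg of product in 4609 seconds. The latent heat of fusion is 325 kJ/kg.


Q_lat = m * h_fg / t
Q_lat = 1494 * 325 / 4609
Q_lat = 105.35 kW

105.35


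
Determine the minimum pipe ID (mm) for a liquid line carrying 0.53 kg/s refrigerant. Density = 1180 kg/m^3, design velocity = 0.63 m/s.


A = m_dot / (rho * v) = 0.53 / (1180 * 0.63) = 0.0007129405434 m^2
d = sqrt(4*A/pi) * 1000
d = 30.1 mm

30.1


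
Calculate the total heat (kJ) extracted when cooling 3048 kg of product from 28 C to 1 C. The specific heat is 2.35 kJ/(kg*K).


dT = 28 - (1) = 27 K
Q = m * cp * dT = 3048 * 2.35 * 27
Q = 193396 kJ

193396


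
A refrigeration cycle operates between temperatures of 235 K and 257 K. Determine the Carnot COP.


dT = 257 - 235 = 22 K
COP_carnot = T_cold / dT = 235 / 22
COP_carnot = 10.682

10.682


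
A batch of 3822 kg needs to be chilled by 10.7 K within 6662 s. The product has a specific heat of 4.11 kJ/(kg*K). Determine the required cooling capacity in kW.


Q = m * cp * dT / t
Q = 3822 * 4.11 * 10.7 / 6662
Q = 25.23 kW

25.23


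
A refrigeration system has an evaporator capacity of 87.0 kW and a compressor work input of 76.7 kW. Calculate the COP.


COP = Q_evap / W
COP = 87.0 / 76.7
COP = 1.134

1.134


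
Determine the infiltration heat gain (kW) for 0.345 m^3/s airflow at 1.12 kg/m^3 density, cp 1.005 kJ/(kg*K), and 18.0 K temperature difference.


Q = V_dot * rho * cp * dT
Q = 0.345 * 1.12 * 1.005 * 18.0
Q = 6.99 kW

6.99


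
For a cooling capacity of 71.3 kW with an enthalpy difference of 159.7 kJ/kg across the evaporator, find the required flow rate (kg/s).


m_dot = Q / dh
m_dot = 71.3 / 159.7
m_dot = 0.4465 kg/s

0.4465


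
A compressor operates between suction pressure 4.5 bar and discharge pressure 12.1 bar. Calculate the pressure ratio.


PR = P_high / P_low
PR = 12.1 / 4.5
PR = 2.689

2.689


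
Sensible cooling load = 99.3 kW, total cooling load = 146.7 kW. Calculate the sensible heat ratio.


SHR = Q_sensible / Q_total
SHR = 99.3 / 146.7
SHR = 0.677

0.677


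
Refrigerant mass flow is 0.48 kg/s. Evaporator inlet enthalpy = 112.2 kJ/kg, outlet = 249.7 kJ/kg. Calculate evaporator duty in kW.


dh = 249.7 - 112.2 = 137.5 kJ/kg
Q_evap = m_dot * dh = 0.48 * 137.5
Q_evap = 66.0 kW

66.0


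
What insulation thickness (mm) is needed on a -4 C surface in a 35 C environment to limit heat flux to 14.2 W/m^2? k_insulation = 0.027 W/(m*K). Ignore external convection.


dT = 35 - (-4) = 39 K
thickness = k * dT / q_max * 1000
thickness = 0.027 * 39 / 14.2 * 1000
thickness = 74.2 mm

74.2


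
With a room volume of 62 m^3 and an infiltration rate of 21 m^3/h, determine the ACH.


ACH = flow / volume
ACH = 21 / 62
ACH = 0.339

0.339


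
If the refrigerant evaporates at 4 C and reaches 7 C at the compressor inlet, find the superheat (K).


Superheat = T_suction - T_evap
Superheat = 7 - (4)
Superheat = 3 K

3


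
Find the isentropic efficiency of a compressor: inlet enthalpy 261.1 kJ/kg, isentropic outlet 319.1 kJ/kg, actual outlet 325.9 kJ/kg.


dh_ideal = 319.1 - 261.1 = 58.0 kJ/kg
dh_actual = 325.9 - 261.1 = 64.8 kJ/kg
eta_s = dh_ideal / dh_actual = 58.0 / 64.8
eta_s = 0.8951

0.8951


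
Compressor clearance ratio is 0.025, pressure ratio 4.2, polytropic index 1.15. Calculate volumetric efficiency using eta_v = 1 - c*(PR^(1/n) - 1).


PR^(1/n) = 4.2^(1/1.15) = 3.48301949
eta_v = 1 - 0.025 * (3.48301949 - 1)
eta_v = 0.9379

0.9379


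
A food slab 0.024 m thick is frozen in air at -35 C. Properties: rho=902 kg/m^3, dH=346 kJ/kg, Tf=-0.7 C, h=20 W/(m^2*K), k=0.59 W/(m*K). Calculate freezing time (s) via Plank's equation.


dT = -0.7 - (-35) = 34.3 K
term1 = a/(2h) = 0.024/(2*20) = 0.0006
term2 = a^2/(8k) = 0.024^2/(8*0.59) = 0.0001220338983
t = rho*dH*1000/dT * (term1 + term2)
t = 902*346*1000/34.3 * (0.0006 + 0.0001220338983)
t = 6570 s

6570


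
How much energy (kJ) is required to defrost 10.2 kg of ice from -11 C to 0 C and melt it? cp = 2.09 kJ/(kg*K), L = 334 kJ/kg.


Sensible heat = cp * dT = 2.09 * 11 = 22.99 kJ/kg
Total per kg = 22.99 + 334 = 356.99 kJ/kg
Q = m * total = 10.2 * 356.99
Q = 3641.3 kJ

3641.3


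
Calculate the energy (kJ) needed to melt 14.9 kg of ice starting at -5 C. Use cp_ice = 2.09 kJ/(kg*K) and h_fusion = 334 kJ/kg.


Sensible heat = cp * dT = 2.09 * 5 = 10.45 kJ/kg
Total per kg = 10.45 + 334 = 344.45 kJ/kg
Q = m * total = 14.9 * 344.45
Q = 5132.3 kJ

5132.3


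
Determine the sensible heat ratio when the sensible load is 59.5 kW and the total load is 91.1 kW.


SHR = Q_sensible / Q_total
SHR = 59.5 / 91.1
SHR = 0.653

0.653


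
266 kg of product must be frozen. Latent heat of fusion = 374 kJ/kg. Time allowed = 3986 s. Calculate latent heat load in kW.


Q_lat = m * h_fg / t
Q_lat = 266 * 374 / 3986
Q_lat = 24.96 kW

24.96


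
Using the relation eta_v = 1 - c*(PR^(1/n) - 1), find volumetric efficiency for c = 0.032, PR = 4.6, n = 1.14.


PR^(1/n) = 4.6^(1/1.14) = 3.81387556
eta_v = 1 - 0.032 * (3.81387556 - 1)
eta_v = 0.91

0.91


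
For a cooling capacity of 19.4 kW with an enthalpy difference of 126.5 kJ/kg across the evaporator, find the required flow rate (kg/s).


m_dot = Q / dh
m_dot = 19.4 / 126.5
m_dot = 0.1534 kg/s

0.1534


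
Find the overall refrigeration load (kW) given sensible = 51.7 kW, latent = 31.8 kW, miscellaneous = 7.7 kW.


Q_total = Q_s + Q_l + Q_misc
Q_total = 51.7 + 31.8 + 7.7
Q_total = 91.2 kW

91.2


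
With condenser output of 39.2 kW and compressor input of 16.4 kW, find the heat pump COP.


COP_hp = Q_cond / W
COP_hp = 39.2 / 16.4
COP_hp = 2.39

2.39


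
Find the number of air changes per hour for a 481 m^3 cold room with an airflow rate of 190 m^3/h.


ACH = flow / volume
ACH = 190 / 481
ACH = 0.395

0.395


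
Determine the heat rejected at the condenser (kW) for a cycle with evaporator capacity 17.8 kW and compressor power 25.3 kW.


Q_cond = Q_evap + W
Q_cond = 17.8 + 25.3
Q_cond = 43.1 kW

43.1


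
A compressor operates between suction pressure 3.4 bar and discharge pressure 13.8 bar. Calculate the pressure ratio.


PR = P_high / P_low
PR = 13.8 / 3.4
PR = 4.059

4.059


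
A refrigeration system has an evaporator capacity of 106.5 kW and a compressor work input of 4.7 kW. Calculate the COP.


COP = Q_evap / W
COP = 106.5 / 4.7
COP = 22.66

22.66


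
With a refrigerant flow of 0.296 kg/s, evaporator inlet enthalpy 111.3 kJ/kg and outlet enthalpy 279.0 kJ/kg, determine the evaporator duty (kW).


dh = 279.0 - 111.3 = 167.7 kJ/kg
Q_evap = m_dot * dh = 0.296 * 167.7
Q_evap = 49.64 kW

49.64


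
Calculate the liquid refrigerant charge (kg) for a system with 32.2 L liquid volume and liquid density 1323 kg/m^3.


Charge = V * rho / 1000
Charge = 32.2 * 1323 / 1000
Charge = 42.6 kg

42.6


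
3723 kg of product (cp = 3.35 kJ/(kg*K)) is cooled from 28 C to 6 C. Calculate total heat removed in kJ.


dT = 28 - (6) = 22 K
Q = m * cp * dT = 3723 * 3.35 * 22
Q = 274385 kJ

274385


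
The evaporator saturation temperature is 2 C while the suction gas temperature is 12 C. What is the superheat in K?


Superheat = T_suction - T_evap
Superheat = 12 - (2)
Superheat = 10 K

10


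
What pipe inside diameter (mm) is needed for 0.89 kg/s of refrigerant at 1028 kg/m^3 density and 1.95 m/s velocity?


A = m_dot / (rho * v) = 0.89 / (1028 * 1.95) = 0.0004439788486 m^2
d = sqrt(4*A/pi) * 1000
d = 23.8 mm

23.8


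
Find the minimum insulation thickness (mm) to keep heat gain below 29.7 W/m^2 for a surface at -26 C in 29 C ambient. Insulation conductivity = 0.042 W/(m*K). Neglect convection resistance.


dT = 29 - (-26) = 55 K
thickness = k * dT / q_max * 1000
thickness = 0.042 * 55 / 29.7 * 1000
thickness = 77.8 mm

77.8


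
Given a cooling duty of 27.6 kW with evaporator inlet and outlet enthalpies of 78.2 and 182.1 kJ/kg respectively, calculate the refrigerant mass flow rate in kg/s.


dh = 182.1 - 78.2 = 103.9 kJ/kg
m_dot = Q / dh = 27.6 / 103.9 = 0.2656 kg/s

0.2656


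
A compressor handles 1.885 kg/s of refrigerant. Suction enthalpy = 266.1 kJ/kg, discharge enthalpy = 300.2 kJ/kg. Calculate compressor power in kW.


dh = 300.2 - 266.1 = 34.1 kJ/kg
W = m_dot * dh = 1.885 * 34.1 = 64.28 kW

64.28


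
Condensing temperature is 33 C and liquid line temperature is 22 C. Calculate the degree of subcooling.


Subcooling = T_cond - T_liquid
Subcooling = 33 - 22
Subcooling = 11 K

11


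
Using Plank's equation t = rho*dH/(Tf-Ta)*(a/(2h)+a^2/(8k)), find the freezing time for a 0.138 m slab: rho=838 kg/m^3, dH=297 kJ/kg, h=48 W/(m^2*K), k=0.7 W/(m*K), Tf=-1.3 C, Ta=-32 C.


dT = -1.3 - (-32) = 30.7 K
term1 = a/(2h) = 0.138/(2*48) = 0.0014375
term2 = a^2/(8k) = 0.138^2/(8*0.7) = 0.003400714286
t = rho*dH*1000/dT * (term1 + term2)
t = 838*297*1000/30.7 * (0.0014375 + 0.003400714286)
t = 39224 s

39224


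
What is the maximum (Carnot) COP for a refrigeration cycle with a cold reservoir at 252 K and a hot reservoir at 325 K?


dT = 325 - 252 = 73 K
COP_carnot = T_cold / dT = 252 / 73
COP_carnot = 3.452

3.452


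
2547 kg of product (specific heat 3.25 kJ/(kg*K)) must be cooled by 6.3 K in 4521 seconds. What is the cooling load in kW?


Q = m * cp * dT / t
Q = 2547 * 3.25 * 6.3 / 4521
Q = 11.535 kW

11.535


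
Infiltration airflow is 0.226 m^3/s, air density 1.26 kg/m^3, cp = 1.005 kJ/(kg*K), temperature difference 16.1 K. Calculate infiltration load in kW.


Q = V_dot * rho * cp * dT
Q = 0.226 * 1.26 * 1.005 * 16.1
Q = 4.608 kW

4.608


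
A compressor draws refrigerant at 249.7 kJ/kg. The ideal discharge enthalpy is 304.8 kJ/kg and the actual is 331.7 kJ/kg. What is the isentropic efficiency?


dh_ideal = 304.8 - 249.7 = 55.1 kJ/kg
dh_actual = 331.7 - 249.7 = 82.0 kJ/kg
eta_s = dh_ideal / dh_actual = 55.1 / 82.0
eta_s = 0.672

0.672


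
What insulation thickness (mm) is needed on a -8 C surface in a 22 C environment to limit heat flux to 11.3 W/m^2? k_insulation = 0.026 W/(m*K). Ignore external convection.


dT = 22 - (-8) = 30 K
thickness = k * dT / q_max * 1000
thickness = 0.026 * 30 / 11.3 * 1000
thickness = 69.0 mm

69.0


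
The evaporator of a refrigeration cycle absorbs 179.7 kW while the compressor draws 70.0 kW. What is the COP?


COP = Q_evap / W
COP = 179.7 / 70.0
COP = 2.567

2.567


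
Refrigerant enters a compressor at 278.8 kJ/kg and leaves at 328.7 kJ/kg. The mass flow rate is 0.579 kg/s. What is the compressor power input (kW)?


dh = 328.7 - 278.8 = 49.9 kJ/kg
W = m_dot * dh = 0.579 * 49.9 = 28.89 kW

28.89


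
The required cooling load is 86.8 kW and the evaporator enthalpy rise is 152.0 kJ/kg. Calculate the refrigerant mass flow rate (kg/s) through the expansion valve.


m_dot = Q / dh
m_dot = 86.8 / 152.0
m_dot = 0.5711 kg/s

0.5711


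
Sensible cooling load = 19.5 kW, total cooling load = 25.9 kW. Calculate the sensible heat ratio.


SHR = Q_sensible / Q_total
SHR = 19.5 / 25.9
SHR = 0.753

0.753


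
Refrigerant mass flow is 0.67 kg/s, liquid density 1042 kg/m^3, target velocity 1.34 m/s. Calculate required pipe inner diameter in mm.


A = m_dot / (rho * v) = 0.67 / (1042 * 1.34) = 0.0004798464491 m^2
d = sqrt(4*A/pi) * 1000
d = 24.7 mm

24.7


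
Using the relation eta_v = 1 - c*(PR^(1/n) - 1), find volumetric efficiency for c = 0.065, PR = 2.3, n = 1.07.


PR^(1/n) = 2.3^(1/1.07) = 2.1780277
eta_v = 1 - 0.065 * (2.1780277 - 1)
eta_v = 0.9234

0.9234


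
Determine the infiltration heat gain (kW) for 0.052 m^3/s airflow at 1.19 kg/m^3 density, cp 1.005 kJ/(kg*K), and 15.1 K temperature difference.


Q = V_dot * rho * cp * dT
Q = 0.052 * 1.19 * 1.005 * 15.1
Q = 0.939 kW

0.939


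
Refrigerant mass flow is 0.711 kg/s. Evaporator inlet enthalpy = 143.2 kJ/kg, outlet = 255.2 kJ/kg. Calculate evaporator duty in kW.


dh = 255.2 - 143.2 = 112.0 kJ/kg
Q_evap = m_dot * dh = 0.711 * 112.0
Q_evap = 79.63 kW

79.63


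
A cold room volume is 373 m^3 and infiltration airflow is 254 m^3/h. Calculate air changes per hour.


ACH = flow / volume
ACH = 254 / 373
ACH = 0.681

0.681


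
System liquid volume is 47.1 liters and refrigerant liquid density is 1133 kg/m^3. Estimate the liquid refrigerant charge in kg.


Charge = V * rho / 1000
Charge = 47.1 * 1133 / 1000
Charge = 53.36 kg

53.36


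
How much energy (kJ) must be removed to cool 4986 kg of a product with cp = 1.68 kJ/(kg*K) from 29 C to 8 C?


dT = 29 - (8) = 21 K
Q = m * cp * dT = 4986 * 1.68 * 21
Q = 175906 kJ

175906


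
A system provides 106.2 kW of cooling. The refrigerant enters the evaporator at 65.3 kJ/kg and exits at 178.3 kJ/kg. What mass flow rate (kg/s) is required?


dh = 178.3 - 65.3 = 113.0 kJ/kg
m_dot = Q / dh = 106.2 / 113.0 = 0.9398 kg/s

0.9398


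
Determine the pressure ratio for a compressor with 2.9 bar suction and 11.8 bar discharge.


PR = P_high / P_low
PR = 11.8 / 2.9
PR = 4.069

4.069


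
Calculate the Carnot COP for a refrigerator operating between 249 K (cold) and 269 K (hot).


dT = 269 - 249 = 20 K
COP_carnot = T_cold / dT = 249 / 20
COP_carnot = 12.45

12.45


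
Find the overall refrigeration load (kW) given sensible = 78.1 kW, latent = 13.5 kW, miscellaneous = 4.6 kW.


Q_total = Q_s + Q_l + Q_misc
Q_total = 78.1 + 13.5 + 4.6
Q_total = 96.2 kW

96.2


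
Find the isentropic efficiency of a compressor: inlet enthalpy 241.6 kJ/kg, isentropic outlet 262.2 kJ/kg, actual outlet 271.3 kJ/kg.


dh_ideal = 262.2 - 241.6 = 20.6 kJ/kg
dh_actual = 271.3 - 241.6 = 29.7 kJ/kg
eta_s = dh_ideal / dh_actual = 20.6 / 29.7
eta_s = 0.6936

0.6936


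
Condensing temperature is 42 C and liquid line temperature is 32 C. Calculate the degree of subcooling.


Subcooling = T_cond - T_liquid
Subcooling = 42 - 32
Subcooling = 10 K

10


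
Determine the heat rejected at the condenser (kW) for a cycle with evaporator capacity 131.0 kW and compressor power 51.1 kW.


Q_cond = Q_evap + W
Q_cond = 131.0 + 51.1
Q_cond = 182.1 kW

182.1


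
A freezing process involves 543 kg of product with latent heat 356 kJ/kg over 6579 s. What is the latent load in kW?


Q_lat = m * h_fg / t
Q_lat = 543 * 356 / 6579
Q_lat = 29.38 kW

29.38


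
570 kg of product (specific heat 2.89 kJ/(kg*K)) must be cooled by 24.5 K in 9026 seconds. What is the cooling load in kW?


Q = m * cp * dT / t
Q = 570 * 2.89 * 24.5 / 9026
Q = 4.471 kW

4.471


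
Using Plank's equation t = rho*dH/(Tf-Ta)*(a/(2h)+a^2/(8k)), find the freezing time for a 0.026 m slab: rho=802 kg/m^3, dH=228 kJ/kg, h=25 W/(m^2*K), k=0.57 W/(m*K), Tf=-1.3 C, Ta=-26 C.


dT = -1.3 - (-26) = 24.7 K
term1 = a/(2h) = 0.026/(2*25) = 0.00052
term2 = a^2/(8k) = 0.026^2/(8*0.57) = 0.000148245614
t = rho*dH*1000/dT * (term1 + term2)
t = 802*228*1000/24.7 * (0.00052 + 0.000148245614)
t = 4947 s

4947


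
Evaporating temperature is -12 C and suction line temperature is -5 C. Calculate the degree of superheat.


Superheat = T_suction - T_evap
Superheat = -5 - (-12)
Superheat = 7 K

7


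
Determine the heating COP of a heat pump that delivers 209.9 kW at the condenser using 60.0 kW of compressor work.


COP_hp = Q_cond / W
COP_hp = 209.9 / 60.0
COP_hp = 3.498

3.498


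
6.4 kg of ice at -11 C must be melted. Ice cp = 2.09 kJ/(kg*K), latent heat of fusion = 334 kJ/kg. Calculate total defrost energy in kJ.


Sensible heat = cp * dT = 2.09 * 11 = 22.99 kJ/kg
Total per kg = 22.99 + 334 = 356.99 kJ/kg
Q = m * total = 6.4 * 356.99
Q = 2284.7 kJ

2284.7


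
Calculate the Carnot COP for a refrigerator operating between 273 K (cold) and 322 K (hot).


dT = 322 - 273 = 49 K
COP_carnot = T_cold / dT = 273 / 49
COP_carnot = 5.571

5.571


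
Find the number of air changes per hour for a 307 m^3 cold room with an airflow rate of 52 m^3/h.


ACH = flow / volume
ACH = 52 / 307
ACH = 0.169

0.169


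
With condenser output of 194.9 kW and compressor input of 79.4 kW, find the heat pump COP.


COP_hp = Q_cond / W
COP_hp = 194.9 / 79.4
COP_hp = 2.455

2.455


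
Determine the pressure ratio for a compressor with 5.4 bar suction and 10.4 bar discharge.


PR = P_high / P_low
PR = 10.4 / 5.4
PR = 1.926

1.926


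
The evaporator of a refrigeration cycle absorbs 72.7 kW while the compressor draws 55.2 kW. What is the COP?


COP = Q_evap / W
COP = 72.7 / 55.2
COP = 1.317

1.317


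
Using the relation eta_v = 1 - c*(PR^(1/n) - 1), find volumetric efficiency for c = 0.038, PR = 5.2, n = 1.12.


PR^(1/n) = 5.2^(1/1.12) = 4.35801479
eta_v = 1 - 0.038 * (4.35801479 - 1)
eta_v = 0.8724

0.8724


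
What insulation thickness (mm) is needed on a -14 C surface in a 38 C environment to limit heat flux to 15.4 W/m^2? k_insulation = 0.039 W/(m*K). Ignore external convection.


dT = 38 - (-14) = 52 K
thickness = k * dT / q_max * 1000
thickness = 0.039 * 52 / 15.4 * 1000
thickness = 131.7 mm

131.7


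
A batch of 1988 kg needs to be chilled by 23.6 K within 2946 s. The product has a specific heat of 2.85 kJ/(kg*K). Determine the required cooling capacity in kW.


Q = m * cp * dT / t
Q = 1988 * 2.85 * 23.6 / 2946
Q = 45.388 kW

45.388


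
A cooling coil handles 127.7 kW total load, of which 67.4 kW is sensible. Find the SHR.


SHR = Q_sensible / Q_total
SHR = 67.4 / 127.7
SHR = 0.528

0.528


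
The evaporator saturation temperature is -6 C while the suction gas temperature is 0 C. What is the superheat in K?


Superheat = T_suction - T_evap
Superheat = 0 - (-6)
Superheat = 6 K

6


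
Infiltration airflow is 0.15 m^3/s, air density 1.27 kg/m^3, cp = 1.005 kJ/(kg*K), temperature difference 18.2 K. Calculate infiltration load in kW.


Q = V_dot * rho * cp * dT
Q = 0.15 * 1.27 * 1.005 * 18.2
Q = 3.484 kW

3.484


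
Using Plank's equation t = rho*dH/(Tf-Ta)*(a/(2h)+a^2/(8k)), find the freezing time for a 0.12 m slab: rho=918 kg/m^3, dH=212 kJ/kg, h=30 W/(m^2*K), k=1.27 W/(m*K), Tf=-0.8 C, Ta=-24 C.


dT = -0.8 - (-24) = 23.2 K
term1 = a/(2h) = 0.12/(2*30) = 0.002
term2 = a^2/(8k) = 0.12^2/(8*1.27) = 0.001417322835
t = rho*dH*1000/dT * (term1 + term2)
t = 918*212*1000/23.2 * (0.002 + 0.001417322835)
t = 28667 s

28667


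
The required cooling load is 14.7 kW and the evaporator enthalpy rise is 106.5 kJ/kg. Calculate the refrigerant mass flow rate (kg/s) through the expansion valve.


m_dot = Q / dh
m_dot = 14.7 / 106.5
m_dot = 0.138 kg/s

0.138


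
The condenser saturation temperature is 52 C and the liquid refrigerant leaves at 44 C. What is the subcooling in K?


Subcooling = T_cond - T_liquid
Subcooling = 52 - 44
Subcooling = 8 K

8


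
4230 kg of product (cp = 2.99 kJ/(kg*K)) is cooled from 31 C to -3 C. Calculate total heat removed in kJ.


dT = 31 - (-3) = 34 K
Q = m * cp * dT = 4230 * 2.99 * 34
Q = 430022 kJ

430022


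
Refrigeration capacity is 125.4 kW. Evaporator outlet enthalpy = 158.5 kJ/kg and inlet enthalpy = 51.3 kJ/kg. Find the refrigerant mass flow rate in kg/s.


dh = 158.5 - 51.3 = 107.2 kJ/kg
m_dot = Q / dh = 125.4 / 107.2 = 1.1698 kg/s

1.1698


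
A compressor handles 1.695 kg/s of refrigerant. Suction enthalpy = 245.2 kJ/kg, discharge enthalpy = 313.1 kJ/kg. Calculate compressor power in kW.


dh = 313.1 - 245.2 = 67.9 kJ/kg
W = m_dot * dh = 1.695 * 67.9 = 115.09 kW

115.09


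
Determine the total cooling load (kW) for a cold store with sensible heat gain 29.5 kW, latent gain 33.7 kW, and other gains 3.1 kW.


Q_total = Q_s + Q_l + Q_misc
Q_total = 29.5 + 33.7 + 3.1
Q_total = 66.3 kW

66.3


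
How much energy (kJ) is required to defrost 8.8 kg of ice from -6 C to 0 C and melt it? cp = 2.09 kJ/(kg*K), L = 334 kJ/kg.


Sensible heat = cp * dT = 2.09 * 6 = 12.54 kJ/kg
Total per kg = 12.54 + 334 = 346.54 kJ/kg
Q = m * total = 8.8 * 346.54
Q = 3049.6 kJ

3049.6


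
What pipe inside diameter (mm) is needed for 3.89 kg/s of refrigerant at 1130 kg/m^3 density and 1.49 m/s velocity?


A = m_dot / (rho * v) = 3.89 / (1130 * 1.49) = 0.002310387836 m^2
d = sqrt(4*A/pi) * 1000
d = 54.2 mm

54.2


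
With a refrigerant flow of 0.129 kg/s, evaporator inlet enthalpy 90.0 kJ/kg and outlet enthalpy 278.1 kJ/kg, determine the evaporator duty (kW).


dh = 278.1 - 90.0 = 188.1 kJ/kg
Q_evap = m_dot * dh = 0.129 * 188.1
Q_evap = 24.26 kW

24.26


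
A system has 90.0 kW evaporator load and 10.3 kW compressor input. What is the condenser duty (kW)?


Q_cond = Q_evap + W
Q_cond = 90.0 + 10.3
Q_cond = 100.3 kW

100.3


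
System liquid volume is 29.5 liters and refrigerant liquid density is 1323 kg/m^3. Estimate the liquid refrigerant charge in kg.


Charge = V * rho / 1000
Charge = 29.5 * 1323 / 1000
Charge = 39.03 kg

39.03


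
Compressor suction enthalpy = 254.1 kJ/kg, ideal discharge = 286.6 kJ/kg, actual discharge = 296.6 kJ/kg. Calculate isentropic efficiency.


dh_ideal = 286.6 - 254.1 = 32.5 kJ/kg
dh_actual = 296.6 - 254.1 = 42.5 kJ/kg
eta_s = dh_ideal / dh_actual = 32.5 / 42.5
eta_s = 0.7647

0.7647


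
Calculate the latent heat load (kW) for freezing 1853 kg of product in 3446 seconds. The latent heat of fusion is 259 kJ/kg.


Q_lat = m * h_fg / t
Q_lat = 1853 * 259 / 3446
Q_lat = 139.27 kW

139.27


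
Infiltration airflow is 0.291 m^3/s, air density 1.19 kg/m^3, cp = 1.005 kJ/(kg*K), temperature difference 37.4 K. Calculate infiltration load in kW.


Q = V_dot * rho * cp * dT
Q = 0.291 * 1.19 * 1.005 * 37.4
Q = 13.016 kW

13.016


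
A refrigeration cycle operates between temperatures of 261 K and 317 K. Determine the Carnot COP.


dT = 317 - 261 = 56 K
COP_carnot = T_cold / dT = 261 / 56
COP_carnot = 4.661

4.661


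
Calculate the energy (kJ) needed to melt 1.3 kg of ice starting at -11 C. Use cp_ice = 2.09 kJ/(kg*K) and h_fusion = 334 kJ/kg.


Sensible heat = cp * dT = 2.09 * 11 = 22.99 kJ/kg
Total per kg = 22.99 + 334 = 356.99 kJ/kg
Q = m * total = 1.3 * 356.99
Q = 464.1 kJ

464.1


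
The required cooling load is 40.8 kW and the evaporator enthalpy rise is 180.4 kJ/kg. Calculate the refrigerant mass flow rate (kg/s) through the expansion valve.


m_dot = Q / dh
m_dot = 40.8 / 180.4
m_dot = 0.2262 kg/s

0.2262


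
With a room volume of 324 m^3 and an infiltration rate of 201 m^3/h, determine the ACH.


ACH = flow / volume
ACH = 201 / 324
ACH = 0.62

0.62


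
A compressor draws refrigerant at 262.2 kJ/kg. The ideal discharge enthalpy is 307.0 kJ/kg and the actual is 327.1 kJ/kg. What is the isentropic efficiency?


dh_ideal = 307.0 - 262.2 = 44.8 kJ/kg
dh_actual = 327.1 - 262.2 = 64.9 kJ/kg
eta_s = dh_ideal / dh_actual = 44.8 / 64.9
eta_s = 0.6903

0.6903


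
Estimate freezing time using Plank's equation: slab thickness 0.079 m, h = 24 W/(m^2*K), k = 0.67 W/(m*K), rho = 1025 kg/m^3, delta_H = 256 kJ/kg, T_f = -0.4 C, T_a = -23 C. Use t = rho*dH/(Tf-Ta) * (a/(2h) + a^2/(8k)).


dT = -0.4 - (-23) = 22.6 K
term1 = a/(2h) = 0.079/(2*24) = 0.001645833333
term2 = a^2/(8k) = 0.079^2/(8*0.67) = 0.001164365672
t = rho*dH*1000/dT * (term1 + term2)
t = 1025*256*1000/22.6 * (0.001645833333 + 0.001164365672)
t = 32628 s

32628


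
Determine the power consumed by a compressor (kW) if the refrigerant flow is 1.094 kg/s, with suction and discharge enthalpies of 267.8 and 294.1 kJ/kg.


dh = 294.1 - 267.8 = 26.3 kJ/kg
W = m_dot * dh = 1.094 * 26.3 = 28.77 kW

28.77


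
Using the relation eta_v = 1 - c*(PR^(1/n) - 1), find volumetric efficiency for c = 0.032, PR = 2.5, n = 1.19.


PR^(1/n) = 2.5^(1/1.19) = 2.15974943
eta_v = 1 - 0.032 * (2.15974943 - 1)
eta_v = 0.9629

0.9629


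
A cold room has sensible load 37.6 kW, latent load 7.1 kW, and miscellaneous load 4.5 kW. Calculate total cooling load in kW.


Q_total = Q_s + Q_l + Q_misc
Q_total = 37.6 + 7.1 + 4.5
Q_total = 49.2 kW

49.2


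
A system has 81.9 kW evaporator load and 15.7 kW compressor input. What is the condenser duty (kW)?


Q_cond = Q_evap + W
Q_cond = 81.9 + 15.7
Q_cond = 97.6 kW

97.6


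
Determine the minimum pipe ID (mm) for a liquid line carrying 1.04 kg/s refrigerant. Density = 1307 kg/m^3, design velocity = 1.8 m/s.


A = m_dot / (rho * v) = 1.04 / (1307 * 1.8) = 0.0004420640993 m^2
d = sqrt(4*A/pi) * 1000
d = 23.7 mm

23.7


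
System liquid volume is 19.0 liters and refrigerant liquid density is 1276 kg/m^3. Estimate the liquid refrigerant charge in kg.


Charge = V * rho / 1000
Charge = 19.0 * 1276 / 1000
Charge = 24.24 kg

24.24


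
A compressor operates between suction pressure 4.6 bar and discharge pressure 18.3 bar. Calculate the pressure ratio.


PR = P_high / P_low
PR = 18.3 / 4.6
PR = 3.978

3.978


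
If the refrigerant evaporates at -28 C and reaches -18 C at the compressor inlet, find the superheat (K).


Superheat = T_suction - T_evap
Superheat = -18 - (-28)
Superheat = 10 K

10


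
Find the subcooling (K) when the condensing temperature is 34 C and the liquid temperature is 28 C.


Subcooling = T_cond - T_liquid
Subcooling = 34 - 28
Subcooling = 6 K

6


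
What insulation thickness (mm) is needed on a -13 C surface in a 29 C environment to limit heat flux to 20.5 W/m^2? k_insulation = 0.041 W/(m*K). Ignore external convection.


dT = 29 - (-13) = 42 K
thickness = k * dT / q_max * 1000
thickness = 0.041 * 42 / 20.5 * 1000
thickness = 84.0 mm

84.0


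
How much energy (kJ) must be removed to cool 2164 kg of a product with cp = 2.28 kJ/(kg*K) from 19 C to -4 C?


dT = 19 - (-4) = 23 K
Q = m * cp * dT = 2164 * 2.28 * 23
Q = 113480 kJ

113480


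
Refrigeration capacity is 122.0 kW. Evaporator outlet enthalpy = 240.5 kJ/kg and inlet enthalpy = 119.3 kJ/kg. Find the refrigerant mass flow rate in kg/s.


dh = 240.5 - 119.3 = 121.2 kJ/kg
m_dot = Q / dh = 122.0 / 121.2 = 1.0066 kg/s

1.0066


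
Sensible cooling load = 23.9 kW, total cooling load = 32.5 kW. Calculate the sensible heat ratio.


SHR = Q_sensible / Q_total
SHR = 23.9 / 32.5
SHR = 0.735

0.735


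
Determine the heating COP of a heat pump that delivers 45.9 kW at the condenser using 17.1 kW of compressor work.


COP_hp = Q_cond / W
COP_hp = 45.9 / 17.1
COP_hp = 2.684

2.684


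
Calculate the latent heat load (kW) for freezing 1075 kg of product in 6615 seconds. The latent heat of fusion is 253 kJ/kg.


Q_lat = m * h_fg / t
Q_lat = 1075 * 253 / 6615
Q_lat = 41.11 kW

41.11


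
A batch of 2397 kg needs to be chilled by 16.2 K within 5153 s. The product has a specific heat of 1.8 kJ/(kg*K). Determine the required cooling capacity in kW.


Q = m * cp * dT / t
Q = 2397 * 1.8 * 16.2 / 5153
Q = 13.564 kW

13.564


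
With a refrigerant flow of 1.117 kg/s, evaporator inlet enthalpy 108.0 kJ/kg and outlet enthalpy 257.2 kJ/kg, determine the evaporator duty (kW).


dh = 257.2 - 108.0 = 149.2 kJ/kg
Q_evap = m_dot * dh = 1.117 * 149.2
Q_evap = 166.66 kW

166.66


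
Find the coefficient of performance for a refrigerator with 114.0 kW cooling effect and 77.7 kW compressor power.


COP = Q_evap / W
COP = 114.0 / 77.7
COP = 1.467

1.467


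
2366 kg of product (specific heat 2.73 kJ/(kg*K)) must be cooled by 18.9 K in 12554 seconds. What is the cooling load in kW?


Q = m * cp * dT / t
Q = 2366 * 2.73 * 18.9 / 12554
Q = 9.724 kW

9.724


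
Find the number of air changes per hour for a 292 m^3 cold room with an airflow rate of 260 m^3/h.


ACH = flow / volume
ACH = 260 / 292
ACH = 0.89

0.89


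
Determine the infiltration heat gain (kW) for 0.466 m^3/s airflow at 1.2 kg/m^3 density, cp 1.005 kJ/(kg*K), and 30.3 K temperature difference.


Q = V_dot * rho * cp * dT
Q = 0.466 * 1.2 * 1.005 * 30.3
Q = 17.028 kW

17.028


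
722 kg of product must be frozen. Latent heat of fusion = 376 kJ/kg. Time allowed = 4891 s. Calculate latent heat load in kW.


Q_lat = m * h_fg / t
Q_lat = 722 * 376 / 4891
Q_lat = 55.5 kW

55.5


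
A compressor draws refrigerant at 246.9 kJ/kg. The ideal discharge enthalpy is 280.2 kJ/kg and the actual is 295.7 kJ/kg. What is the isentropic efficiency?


dh_ideal = 280.2 - 246.9 = 33.3 kJ/kg
dh_actual = 295.7 - 246.9 = 48.8 kJ/kg
eta_s = dh_ideal / dh_actual = 33.3 / 48.8
eta_s = 0.6824

0.6824


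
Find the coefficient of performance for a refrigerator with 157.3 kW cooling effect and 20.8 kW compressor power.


COP = Q_evap / W
COP = 157.3 / 20.8
COP = 7.563

7.563


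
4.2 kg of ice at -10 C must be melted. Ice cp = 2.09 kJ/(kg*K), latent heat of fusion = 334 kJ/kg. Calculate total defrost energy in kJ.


Sensible heat = cp * dT = 2.09 * 10 = 20.9 kJ/kg
Total per kg = 20.9 + 334 = 354.9 kJ/kg
Q = m * total = 4.2 * 354.9
Q = 1490.6 kJ

1490.6


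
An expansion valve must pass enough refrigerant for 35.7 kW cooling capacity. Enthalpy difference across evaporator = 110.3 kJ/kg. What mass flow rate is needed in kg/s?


m_dot = Q / dh
m_dot = 35.7 / 110.3
m_dot = 0.3237 kg/s

0.3237


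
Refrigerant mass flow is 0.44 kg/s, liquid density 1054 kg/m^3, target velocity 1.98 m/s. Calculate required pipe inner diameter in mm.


A = m_dot / (rho * v) = 0.44 / (1054 * 1.98) = 0.000210837023 m^2
d = sqrt(4*A/pi) * 1000
d = 16.4 mm

16.4


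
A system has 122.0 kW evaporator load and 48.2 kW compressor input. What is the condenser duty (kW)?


Q_cond = Q_evap + W
Q_cond = 122.0 + 48.2
Q_cond = 170.2 kW

170.2


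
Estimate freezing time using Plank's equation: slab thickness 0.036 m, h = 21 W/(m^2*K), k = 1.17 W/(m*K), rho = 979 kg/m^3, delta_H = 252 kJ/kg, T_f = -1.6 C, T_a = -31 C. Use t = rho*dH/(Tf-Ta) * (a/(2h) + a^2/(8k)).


dT = -1.6 - (-31) = 29.4 K
term1 = a/(2h) = 0.036/(2*21) = 0.0008571428571
term2 = a^2/(8k) = 0.036^2/(8*1.17) = 0.0001384615385
t = rho*dH*1000/dT * (term1 + term2)
t = 979*252*1000/29.4 * (0.0008571428571 + 0.0001384615385)
t = 8355 s

8355


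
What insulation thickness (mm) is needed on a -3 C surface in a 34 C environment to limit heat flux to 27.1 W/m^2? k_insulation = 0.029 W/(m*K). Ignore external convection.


dT = 34 - (-3) = 37 K
thickness = k * dT / q_max * 1000
thickness = 0.029 * 37 / 27.1 * 1000
thickness = 39.6 mm

39.6


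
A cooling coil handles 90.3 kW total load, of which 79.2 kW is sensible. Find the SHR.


SHR = Q_sensible / Q_total
SHR = 79.2 / 90.3
SHR = 0.877

0.877


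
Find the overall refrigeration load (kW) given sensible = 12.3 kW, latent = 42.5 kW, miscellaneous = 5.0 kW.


Q_total = Q_s + Q_l + Q_misc
Q_total = 12.3 + 42.5 + 5.0
Q_total = 59.8 kW

59.8


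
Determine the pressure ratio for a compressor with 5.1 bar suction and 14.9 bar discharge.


PR = P_high / P_low
PR = 14.9 / 5.1
PR = 2.922

2.922


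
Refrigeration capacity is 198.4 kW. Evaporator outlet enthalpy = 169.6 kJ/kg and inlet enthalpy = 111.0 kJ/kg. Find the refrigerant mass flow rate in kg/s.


dh = 169.6 - 111.0 = 58.6 kJ/kg
m_dot = Q / dh = 198.4 / 58.6 = 3.3857 kg/s

3.3857


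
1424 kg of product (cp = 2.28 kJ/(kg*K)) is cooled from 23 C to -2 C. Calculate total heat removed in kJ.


dT = 23 - (-2) = 25 K
Q = m * cp * dT = 1424 * 2.28 * 25
Q = 81168 kJ

81168
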